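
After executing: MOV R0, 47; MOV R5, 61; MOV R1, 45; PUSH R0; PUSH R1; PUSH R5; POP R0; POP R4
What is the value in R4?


Stack trace (top is rightmost):
  MOV R0, 47  → R0 = 47
  MOV R5, 61  → R5 = 61
  MOV R1, 45  → R1 = 45
  PUSH R0  → stack: [47]
  PUSH R1  → stack: [47, 45]
  PUSH R5  → stack: [47, 45, 61]
  POP R0  → R0 = 61, stack: [47, 45]
  POP R4  → R4 = 45, stack: [47]
Final: R4 = 45

45


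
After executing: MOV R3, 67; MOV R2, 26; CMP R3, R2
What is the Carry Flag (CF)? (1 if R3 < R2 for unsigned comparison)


Register state trace:
  MOV R3, 67  → R3 = 67
  MOV R2, 26  → R2 = 26
  CMP R3, R2  → unsigned 67 - 26: no borrow
  67 >= 26, so CF = 0
CF = 0

0


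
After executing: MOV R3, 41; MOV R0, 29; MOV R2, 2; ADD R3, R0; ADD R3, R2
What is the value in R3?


Register state trace:
  MOV R3, 41  → R3 = 41
  MOV R0, 29  → R0 = 29
  MOV R2, 2  → R2 = 2
  ADD R3, R0  → R3 = 41 + 29 = 70
  ADD R3, R2  → R3 = 70 + 2 = 72
Final: R3 = 72

72


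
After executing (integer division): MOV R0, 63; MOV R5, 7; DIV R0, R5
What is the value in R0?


Register state trace:
  MOV R0, 63  → R0 = 63
  MOV R5, 7  → R5 = 7
  DIV R0, R5  → R0 = 63 // 7 = 9
Final: R0 = 9

9


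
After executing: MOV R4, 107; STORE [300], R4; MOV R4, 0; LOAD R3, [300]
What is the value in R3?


Register and memory trace:
  MOV R4, 107  → R4 = 107
  STORE [300], R4  → mem[300] = 107
  MOV R4, 0  → R4 = 0
  LOAD R3, [300]  → R3 = mem[300] = 107
Final: R3 = 107

107


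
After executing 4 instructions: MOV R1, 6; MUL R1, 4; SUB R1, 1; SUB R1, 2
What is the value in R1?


Register state trace:
  MOV R1, 6  → R1 = 6
  MUL R1, 4  → R1 = 6 * 4 = 24
  SUB R1, 1  → R1 = 24 - 1 = 23
  SUB R1, 2  → R1 = 23 - 2 = 21
Final: R1 = 21

21


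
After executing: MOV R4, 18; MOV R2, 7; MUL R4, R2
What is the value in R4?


Register state trace:
  MOV R4, 18  → R4 = 18
  MOV R2, 7  → R2 = 7
  MUL R4, R2  → R4 = 18 * 7 = 126
Final: R4 = 126

126


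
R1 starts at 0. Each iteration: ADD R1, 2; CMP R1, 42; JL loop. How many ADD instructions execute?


Loop trace (R1 starts at 0, target 42, step 2):
  ADD #1: R1 = 0 + 2 = 2  → 2 < 42, loop
  ADD #2: R1 = 2 + 2 = 4  → 4 < 42, loop
  ADD #3: R1 = 4 + 2 = 6  → 6 < 42, loop
  ADD #4: R1 = 6 + 2 = 8  → 8 < 42, loop
  ADD #5: R1 = 8 + 2 = 10  → 10 < 42, loop
  ADD #6: R1 = 10 + 2 = 12  → 12 < 42, loop
  ADD #7: R1 = 12 + 2 = 14  → 14 < 42, loop
  ADD #8: R1 = 14 + 2 = 16  → 16 < 42, loop
  ADD #9: R1 = 16 + 2 = 18  → 18 < 42, loop
  ADD #10: R1 = 18 + 2 = 20  → 20 < 42, loop
  ADD #11: R1 = 20 + 2 = 22  → 22 < 42, loop
  ADD #12: R1 = 22 + 2 = 24  → 24 < 42, loop
  ADD #13: R1 = 24 + 2 = 26  → 26 < 42, loop
  ADD #14: R1 = 26 + 2 = 28  → 28 < 42, loop
  ADD #15: R1 = 28 + 2 = 30  → 30 < 42, loop
  ADD #16: R1 = 30 + 2 = 32  → 32 < 42, loop
  ADD #17: R1 = 32 + 2 = 34  → 34 < 42, loop
  ADD #18: R1 = 34 + 2 = 36  → 36 < 42, loop
  ADD #19: R1 = 36 + 2 = 38  → 38 < 42, loop
  ADD #20: R1 = 38 + 2 = 40  → 40 < 42, loop
  ADD #21: R1 = 40 + 2 = 42  → 42 >= 42, exit
Total ADD instructions: 21

21


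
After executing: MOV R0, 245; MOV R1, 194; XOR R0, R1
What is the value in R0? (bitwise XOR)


Register state trace:
  MOV R0, 245  → R0 = 245 (0b11110101)
  MOV R1, 194  → R1 = 194 (0b11000010)
  XOR R0, R1  → R0 = 245 XOR 194 = 55 (0b00110111)
Final: R0 = 55

55


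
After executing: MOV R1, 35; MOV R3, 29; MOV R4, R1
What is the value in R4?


Register state trace:
  MOV R1, 35  → R1 = 35
  MOV R3, 29  → R3 = 29
  MOV R4, R1  → R4 = 35
Final: R4 = 35

35


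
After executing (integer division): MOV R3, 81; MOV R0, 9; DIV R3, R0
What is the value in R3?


Register state trace:
  MOV R3, 81  → R3 = 81
  MOV R0, 9  → R0 = 9
  DIV R3, R0  → R3 = 81 // 9 = 9
Final: R3 = 9

9


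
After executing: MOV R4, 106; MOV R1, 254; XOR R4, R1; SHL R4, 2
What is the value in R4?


Register state trace:
  MOV R4, 106  → R4 = 106 (0b01101010)
  MOV R1, 254  → R1 = 254 (0b11111110)
  XOR R4, R1  → R4 = 106 XOR 254 = 148 (0b10010100)
  SHL R4, 2  → R4 = 148 << 2 = 592
Final: R4 = 592

592


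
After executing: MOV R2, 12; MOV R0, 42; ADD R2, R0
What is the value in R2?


Register state trace:
  MOV R2, 12  → R2 = 12
  MOV R0, 42  → R0 = 42
  ADD R2, R0  → R2 = 12 + 42 = 54
Final: R2 = 54

54


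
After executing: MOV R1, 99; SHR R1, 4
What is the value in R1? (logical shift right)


Register state trace:
  MOV R1, 99  → R1 = 99
  SHR R1, 4  → R1 = 99 >> 4 = 99 // 2^4 = 6
Final: R1 = 6

6


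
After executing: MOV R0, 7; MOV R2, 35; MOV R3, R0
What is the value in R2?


Register state trace:
  MOV R0, 7  → R0 = 7
  MOV R2, 35  → R2 = 35
  MOV R3, R0  → R3 = 7
Final: R2 = 35

35


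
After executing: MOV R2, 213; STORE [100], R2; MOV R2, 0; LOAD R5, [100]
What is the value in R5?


Register and memory trace:
  MOV R2, 213  → R2 = 213
  STORE [100], R2  → mem[100] = 213
  MOV R2, 0  → R2 = 0
  LOAD R5, [100]  → R5 = mem[100] = 213
Final: R5 = 213

213


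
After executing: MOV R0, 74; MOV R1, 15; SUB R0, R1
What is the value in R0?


Register state trace:
  MOV R0, 74  → R0 = 74
  MOV R1, 15  → R1 = 15
  SUB R0, R1  → R0 = 74 - 15 = 59
Final: R0 = 59

59


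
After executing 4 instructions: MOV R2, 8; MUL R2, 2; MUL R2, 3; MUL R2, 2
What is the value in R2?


Register state trace:
  MOV R2, 8  → R2 = 8
  MUL R2, 2  → R2 = 8 * 2 = 16
  MUL R2, 3  → R2 = 16 * 3 = 48
  MUL R2, 2  → R2 = 48 * 2 = 96
Final: R2 = 96

96


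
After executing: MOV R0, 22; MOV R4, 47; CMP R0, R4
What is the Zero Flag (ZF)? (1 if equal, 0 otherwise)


Register state trace:
  MOV R0, 22  → R0 = 22
  MOV R4, 47  → R4 = 47
  CMP R0, R4  → computes 22 - 47 = -25
  Result is nonzero, so values are not equal
ZF = 0

0


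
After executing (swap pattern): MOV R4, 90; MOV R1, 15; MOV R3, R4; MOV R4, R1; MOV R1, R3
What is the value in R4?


Register state trace (swap pattern):
  MOV R4, 90  → R4 = 90
  MOV R1, 15  → R1 = 15
  MOV R3, R4  → R3 = 90  (save R4)
  MOV R4, R1  → R4 = 15  (R4 gets R1's value)
  MOV R1, R3  → R1 = 90  (R1 gets saved value)
Final: R4 = 15

15


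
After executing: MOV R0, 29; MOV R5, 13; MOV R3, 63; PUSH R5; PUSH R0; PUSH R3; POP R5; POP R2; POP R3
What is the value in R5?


Stack trace (top is rightmost):
  MOV R0, 29  → R0 = 29
  MOV R5, 13  → R5 = 13
  MOV R3, 63  → R3 = 63
  PUSH R5  → stack: [13]
  PUSH R0  → stack: [13, 29]
  PUSH R3  → stack: [13, 29, 63]
  POP R5  → R5 = 63, stack: [13, 29]
  POP R2  → R2 = 29, stack: [13]
  POP R3  → R3 = 13, stack: []
Final: R5 = 63

63


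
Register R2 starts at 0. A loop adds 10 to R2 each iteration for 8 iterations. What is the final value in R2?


Starting value: R2 = 0
  Iter 1: R2 = 0 + 10 = 10
  Iter 2: R2 = 10 + 10 = 20
  Iter 3: R2 = 20 + 10 = 30
  Iter 4: R2 = 30 + 10 = 40
  Iter 5: R2 = 40 + 10 = 50
  Iter 6: R2 = 50 + 10 = 60
  Iter 7: R2 = 60 + 10 = 70
  Iter 8: R2 = 70 + 10 = 80
Final: R2 = 80

80


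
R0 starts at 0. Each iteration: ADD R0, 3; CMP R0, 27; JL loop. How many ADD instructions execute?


Loop trace (R0 starts at 0, target 27, step 3):
  ADD #1: R0 = 0 + 3 = 3  → 3 < 27, loop
  ADD #2: R0 = 3 + 3 = 6  → 6 < 27, loop
  ADD #3: R0 = 6 + 3 = 9  → 9 < 27, loop
  ADD #4: R0 = 9 + 3 = 12  → 12 < 27, loop
  ADD #5: R0 = 12 + 3 = 15  → 15 < 27, loop
  ADD #6: R0 = 15 + 3 = 18  → 18 < 27, loop
  ADD #7: R0 = 18 + 3 = 21  → 21 < 27, loop
  ADD #8: R0 = 21 + 3 = 24  → 24 < 27, loop
  ADD #9: R0 = 24 + 3 = 27  → 27 >= 27, exit
Total ADD instructions: 9

9


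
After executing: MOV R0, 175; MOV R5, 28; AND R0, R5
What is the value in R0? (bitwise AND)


Register state trace:
  MOV R0, 175  → R0 = 175 (0b10101111)
  MOV R5, 28  → R5 = 28 (0b00011100)
  AND R0, R5  → R0 = 175 AND 28 = 12 (0b00001100)
Final: R0 = 12

12


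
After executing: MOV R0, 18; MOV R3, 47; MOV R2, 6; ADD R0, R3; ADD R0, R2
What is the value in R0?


Register state trace:
  MOV R0, 18  → R0 = 18
  MOV R3, 47  → R3 = 47
  MOV R2, 6  → R2 = 6
  ADD R0, R3  → R0 = 18 + 47 = 65
  ADD R0, R2  → R0 = 65 + 6 = 71
Final: R0 = 71

71


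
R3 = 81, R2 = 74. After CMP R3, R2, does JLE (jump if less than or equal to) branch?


Trace:
  R3 = 81, R2 = 74
  CMP R3, R2  → compares 81 vs 74
  JLE checks: is 81 less than or equal to 74?
  81 > 74, so condition is false
Branch taken: No

No


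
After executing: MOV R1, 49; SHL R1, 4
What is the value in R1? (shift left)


Register state trace:
  MOV R1, 49  → R1 = 49
  SHL R1, 4  → R1 = 49 << 4 = 49 * 2^4 = 784
Final: R1 = 784

784


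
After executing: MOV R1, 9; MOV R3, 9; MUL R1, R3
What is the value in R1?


Register state trace:
  MOV R1, 9  → R1 = 9
  MOV R3, 9  → R3 = 9
  MUL R1, R3  → R1 = 9 * 9 = 81
Final: R1 = 81

81


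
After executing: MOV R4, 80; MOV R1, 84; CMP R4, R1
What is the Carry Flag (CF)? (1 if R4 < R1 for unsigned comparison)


Register state trace:
  MOV R4, 80  → R4 = 80
  MOV R1, 84  → R1 = 84
  CMP R4, R1  → unsigned 80 - 84: borrow occurs
  80 < 84, so CF = 1
CF = 1

1


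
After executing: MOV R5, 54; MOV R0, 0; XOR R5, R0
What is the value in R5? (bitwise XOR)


Register state trace:
  MOV R5, 54  → R5 = 54 (0b00110110)
  MOV R0, 0  → R0 = 0 (0b00000000)
  XOR R5, R0  → R5 = 54 XOR 0 = 54 (0b00110110)
Final: R5 = 54

54


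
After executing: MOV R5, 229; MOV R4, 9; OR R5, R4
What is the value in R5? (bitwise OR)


Register state trace:
  MOV R5, 229  → R5 = 229 (0b11100101)
  MOV R4, 9  → R4 = 9 (0b00001001)
  OR R5, R4   → R5 = 229 OR 9 = 237 (0b11101101)
Final: R5 = 237

237


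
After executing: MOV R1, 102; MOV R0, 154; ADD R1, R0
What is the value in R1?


Register state trace:
  MOV R1, 102  → R1 = 102
  MOV R0, 154  → R0 = 154
  ADD R1, R0  → R1 = 102 + 154 = 256
Final: R1 = 256

256


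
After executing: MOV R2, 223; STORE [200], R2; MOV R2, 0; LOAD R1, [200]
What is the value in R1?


Register and memory trace:
  MOV R2, 223  → R2 = 223
  STORE [200], R2  → mem[200] = 223
  MOV R2, 0  → R2 = 0
  LOAD R1, [200]  → R1 = mem[200] = 223
Final: R1 = 223

223


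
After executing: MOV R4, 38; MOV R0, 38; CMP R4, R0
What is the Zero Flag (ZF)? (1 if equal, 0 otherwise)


Register state trace:
  MOV R4, 38  → R4 = 38
  MOV R0, 38  → R0 = 38
  CMP R4, R0  → computes 38 - 38 = 0
  Result is zero, so values are equal
ZF = 1

1


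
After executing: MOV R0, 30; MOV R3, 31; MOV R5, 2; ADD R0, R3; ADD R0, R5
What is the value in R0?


Register state trace:
  MOV R0, 30  → R0 = 30
  MOV R3, 31  → R3 = 31
  MOV R5, 2  → R5 = 2
  ADD R0, R3  → R0 = 30 + 31 = 61
  ADD R0, R5  → R0 = 61 + 2 = 63
Final: R0 = 63

63


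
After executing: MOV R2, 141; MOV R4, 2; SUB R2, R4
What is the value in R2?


Register state trace:
  MOV R2, 141  → R2 = 141
  MOV R4, 2  → R4 = 2
  SUB R2, R4  → R2 = 141 - 2 = 139
Final: R2 = 139

139


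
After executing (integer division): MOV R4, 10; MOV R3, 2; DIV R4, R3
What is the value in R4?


Register state trace:
  MOV R4, 10  → R4 = 10
  MOV R3, 2  → R3 = 2
  DIV R4, R3  → R4 = 10 // 2 = 5
Final: R4 = 5

5


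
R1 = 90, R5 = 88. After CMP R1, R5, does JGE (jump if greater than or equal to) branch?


Trace:
  R1 = 90, R5 = 88
  CMP R1, R5  → compares 90 vs 88
  JGE checks: is 90 greater than or equal to 88?
  90 > 88, so condition is true
Branch taken: Yes

Yes


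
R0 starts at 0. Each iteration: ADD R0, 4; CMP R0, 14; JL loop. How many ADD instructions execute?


Loop trace (R0 starts at 0, target 14, step 4):
  ADD #1: R0 = 0 + 4 = 4  → 4 < 14, loop
  ADD #2: R0 = 4 + 4 = 8  → 8 < 14, loop
  ADD #3: R0 = 8 + 4 = 12  → 12 < 14, loop
  ADD #4: R0 = 12 + 4 = 16  → 16 >= 14, exit
Total ADD instructions: 4

4


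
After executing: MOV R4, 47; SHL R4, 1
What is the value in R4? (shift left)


Register state trace:
  MOV R4, 47  → R4 = 47
  SHL R4, 1  → R4 = 47 << 1 = 47 * 2^1 = 94
Final: R4 = 94

94


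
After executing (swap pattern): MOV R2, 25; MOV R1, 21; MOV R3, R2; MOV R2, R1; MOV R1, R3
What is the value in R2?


Register state trace (swap pattern):
  MOV R2, 25  → R2 = 25
  MOV R1, 21  → R1 = 21
  MOV R3, R2  → R3 = 25  (save R2)
  MOV R2, R1  → R2 = 21  (R2 gets R1's value)
  MOV R1, R3  → R1 = 25  (R1 gets saved value)
Final: R2 = 21

21


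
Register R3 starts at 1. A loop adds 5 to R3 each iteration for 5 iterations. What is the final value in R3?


Starting value: R3 = 1
  Iter 1: R3 = 1 + 5 = 6
  Iter 2: R3 = 6 + 5 = 11
  Iter 3: R3 = 11 + 5 = 16
  Iter 4: R3 = 16 + 5 = 21
  Iter 5: R3 = 21 + 5 = 26
Final: R3 = 26

26


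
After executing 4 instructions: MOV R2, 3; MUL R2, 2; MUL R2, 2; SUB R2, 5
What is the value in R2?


Register state trace:
  MOV R2, 3  → R2 = 3
  MUL R2, 2  → R2 = 3 * 2 = 6
  MUL R2, 2  → R2 = 6 * 2 = 12
  SUB R2, 5  → R2 = 12 - 5 = 7
Final: R2 = 7

7


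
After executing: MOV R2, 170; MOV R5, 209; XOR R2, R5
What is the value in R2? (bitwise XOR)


Register state trace:
  MOV R2, 170  → R2 = 170 (0b10101010)
  MOV R5, 209  → R5 = 209 (0b11010001)
  XOR R2, R5  → R2 = 170 XOR 209 = 123 (0b01111011)
Final: R2 = 123

123


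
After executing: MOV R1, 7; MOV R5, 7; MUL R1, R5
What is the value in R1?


Register state trace:
  MOV R1, 7  → R1 = 7
  MOV R5, 7  → R5 = 7
  MUL R1, R5  → R1 = 7 * 7 = 49
Final: R1 = 49

49


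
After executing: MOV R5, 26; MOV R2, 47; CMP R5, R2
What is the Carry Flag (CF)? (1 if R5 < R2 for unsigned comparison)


Register state trace:
  MOV R5, 26  → R5 = 26
  MOV R2, 47  → R2 = 47
  CMP R5, R2  → unsigned 26 - 47: borrow occurs
  26 < 47, so CF = 1
CF = 1

1


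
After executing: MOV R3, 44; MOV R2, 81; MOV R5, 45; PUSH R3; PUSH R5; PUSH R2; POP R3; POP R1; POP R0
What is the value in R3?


Stack trace (top is rightmost):
  MOV R3, 44  → R3 = 44
  MOV R2, 81  → R2 = 81
  MOV R5, 45  → R5 = 45
  PUSH R3  → stack: [44]
  PUSH R5  → stack: [44, 45]
  PUSH R2  → stack: [44, 45, 81]
  POP R3  → R3 = 81, stack: [44, 45]
  POP R1  → R1 = 45, stack: [44]
  POP R0  → R0 = 44, stack: []
Final: R3 = 81

81


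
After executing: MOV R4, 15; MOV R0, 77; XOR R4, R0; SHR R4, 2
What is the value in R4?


Register state trace:
  MOV R4, 15  → R4 = 15 (0b00001111)
  MOV R0, 77  → R0 = 77 (0b01001101)
  XOR R4, R0  → R4 = 15 XOR 77 = 66 (0b01000010)
  SHR R4, 2  → R4 = 66 >> 2 = 16
Final: R4 = 16

16


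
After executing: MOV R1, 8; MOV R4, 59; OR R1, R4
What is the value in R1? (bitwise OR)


Register state trace:
  MOV R1, 8  → R1 = 8 (0b00001000)
  MOV R4, 59  → R4 = 59 (0b00111011)
  OR R1, R4   → R1 = 8 OR 59 = 59 (0b00111011)
Final: R1 = 59

59


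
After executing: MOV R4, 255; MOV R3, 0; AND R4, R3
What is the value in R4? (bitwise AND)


Register state trace:
  MOV R4, 255  → R4 = 255 (0b11111111)
  MOV R3, 0  → R3 = 0 (0b00000000)
  AND R4, R3  → R4 = 255 AND 0 = 0 (0b00000000)
Final: R4 = 0

0


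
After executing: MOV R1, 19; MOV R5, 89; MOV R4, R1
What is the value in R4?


Register state trace:
  MOV R1, 19  → R1 = 19
  MOV R5, 89  → R5 = 89
  MOV R4, R1  → R4 = 19
Final: R4 = 19

19


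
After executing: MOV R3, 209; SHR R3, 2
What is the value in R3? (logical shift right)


Register state trace:
  MOV R3, 209  → R3 = 209
  SHR R3, 2  → R3 = 209 >> 2 = 209 // 2^2 = 52
Final: R3 = 52

52


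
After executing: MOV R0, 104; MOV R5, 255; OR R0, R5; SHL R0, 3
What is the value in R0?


Register state trace:
  MOV R0, 104  → R0 = 104 (0b01101000)
  MOV R5, 255  → R5 = 255 (0b11111111)
  OR R0, R5  → R0 = 104 OR 255 = 255 (0b11111111)
  SHL R0, 3  → R0 = 255 << 3 = 2040
Final: R0 = 2040

2040


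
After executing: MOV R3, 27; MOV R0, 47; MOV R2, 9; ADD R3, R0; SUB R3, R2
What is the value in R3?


Register state trace:
  MOV R3, 27  → R3 = 27
  MOV R0, 47  → R0 = 47
  MOV R2, 9  → R2 = 9
  ADD R3, R0  → R3 = 27 + 47 = 74
  SUB R3, R2  → R3 = 74 - 9 = 65
Final: R3 = 65

65


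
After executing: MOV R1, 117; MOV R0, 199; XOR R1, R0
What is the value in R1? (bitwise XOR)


Register state trace:
  MOV R1, 117  → R1 = 117 (0b01110101)
  MOV R0, 199  → R0 = 199 (0b11000111)
  XOR R1, R0  → R1 = 117 XOR 199 = 178 (0b10110010)
Final: R1 = 178

178


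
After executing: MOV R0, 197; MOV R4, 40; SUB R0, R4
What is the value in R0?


Register state trace:
  MOV R0, 197  → R0 = 197
  MOV R4, 40  → R4 = 40
  SUB R0, R4  → R0 = 197 - 40 = 157
Final: R0 = 157

157


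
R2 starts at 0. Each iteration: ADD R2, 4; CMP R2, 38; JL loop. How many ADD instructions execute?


Loop trace (R2 starts at 0, target 38, step 4):
  ADD #1: R2 = 0 + 4 = 4  → 4 < 38, loop
  ADD #2: R2 = 4 + 4 = 8  → 8 < 38, loop
  ADD #3: R2 = 8 + 4 = 12  → 12 < 38, loop
  ADD #4: R2 = 12 + 4 = 16  → 16 < 38, loop
  ADD #5: R2 = 16 + 4 = 20  → 20 < 38, loop
  ADD #6: R2 = 20 + 4 = 24  → 24 < 38, loop
  ADD #7: R2 = 24 + 4 = 28  → 28 < 38, loop
  ADD #8: R2 = 28 + 4 = 32  → 32 < 38, loop
  ADD #9: R2 = 32 + 4 = 36  → 36 < 38, loop
  ADD #10: R2 = 36 + 4 = 40  → 40 >= 38, exit
Total ADD instructions: 10

10


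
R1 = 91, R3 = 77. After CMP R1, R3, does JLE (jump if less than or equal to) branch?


Trace:
  R1 = 91, R3 = 77
  CMP R1, R3  → compares 91 vs 77
  JLE checks: is 91 less than or equal to 77?
  91 > 77, so condition is false
Branch taken: No

No


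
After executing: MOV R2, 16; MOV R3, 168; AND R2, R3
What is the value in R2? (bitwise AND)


Register state trace:
  MOV R2, 16  → R2 = 16 (0b00010000)
  MOV R3, 168  → R3 = 168 (0b10101000)
  AND R2, R3  → R2 = 16 AND 168 = 0 (0b00000000)
Final: R2 = 0

0


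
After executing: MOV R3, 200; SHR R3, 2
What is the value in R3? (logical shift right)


Register state trace:
  MOV R3, 200  → R3 = 200
  SHR R3, 2  → R3 = 200 >> 2 = 200 // 2^2 = 50
Final: R3 = 50

50


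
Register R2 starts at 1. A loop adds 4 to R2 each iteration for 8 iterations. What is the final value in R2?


Starting value: R2 = 1
  Iter 1: R2 = 1 + 4 = 5
  Iter 2: R2 = 5 + 4 = 9
  Iter 3: R2 = 9 + 4 = 13
  Iter 4: R2 = 13 + 4 = 17
  Iter 5: R2 = 17 + 4 = 21
  Iter 6: R2 = 21 + 4 = 25
  Iter 7: R2 = 25 + 4 = 29
  Iter 8: R2 = 29 + 4 = 33
Final: R2 = 33

33


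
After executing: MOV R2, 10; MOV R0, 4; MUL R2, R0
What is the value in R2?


Register state trace:
  MOV R2, 10  → R2 = 10
  MOV R0, 4  → R0 = 4
  MUL R2, R0  → R2 = 10 * 4 = 40
Final: R2 = 40

40


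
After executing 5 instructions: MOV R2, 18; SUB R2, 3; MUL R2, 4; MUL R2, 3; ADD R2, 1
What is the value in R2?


Register state trace:
  MOV R2, 18  → R2 = 18
  SUB R2, 3  → R2 = 18 - 3 = 15
  MUL R2, 4  → R2 = 15 * 4 = 60
  MUL R2, 3  → R2 = 60 * 3 = 180
  ADD R2, 1  → R2 = 180 + 1 = 181
Final: R2 = 181

181


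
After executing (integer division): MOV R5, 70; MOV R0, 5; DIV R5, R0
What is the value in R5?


Register state trace:
  MOV R5, 70  → R5 = 70
  MOV R0, 5  → R0 = 5
  DIV R5, R0  → R5 = 70 // 5 = 14
Final: R5 = 14

14


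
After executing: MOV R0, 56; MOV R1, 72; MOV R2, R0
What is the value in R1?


Register state trace:
  MOV R0, 56  → R0 = 56
  MOV R1, 72  → R1 = 72
  MOV R2, R0  → R2 = 56
Final: R1 = 72

72


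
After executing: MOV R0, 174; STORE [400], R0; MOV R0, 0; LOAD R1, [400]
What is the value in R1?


Register and memory trace:
  MOV R0, 174  → R0 = 174
  STORE [400], R0  → mem[400] = 174
  MOV R0, 0  → R0 = 0
  LOAD R1, [400]  → R1 = mem[400] = 174
Final: R1 = 174

174


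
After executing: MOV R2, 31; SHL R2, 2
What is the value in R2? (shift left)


Register state trace:
  MOV R2, 31  → R2 = 31
  SHL R2, 2  → R2 = 31 << 2 = 31 * 2^2 = 124
Final: R2 = 124

124


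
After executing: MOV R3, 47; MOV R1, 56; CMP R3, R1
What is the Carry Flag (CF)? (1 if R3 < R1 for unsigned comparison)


Register state trace:
  MOV R3, 47  → R3 = 47
  MOV R1, 56  → R1 = 56
  CMP R3, R1  → unsigned 47 - 56: borrow occurs
  47 < 56, so CF = 1
CF = 1

1


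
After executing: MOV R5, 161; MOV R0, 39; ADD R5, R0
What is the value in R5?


Register state trace:
  MOV R5, 161  → R5 = 161
  MOV R0, 39  → R0 = 39
  ADD R5, R0  → R5 = 161 + 39 = 200
Final: R5 = 200

200


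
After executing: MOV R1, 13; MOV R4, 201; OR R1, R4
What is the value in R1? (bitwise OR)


Register state trace:
  MOV R1, 13  → R1 = 13 (0b00001101)
  MOV R4, 201  → R4 = 201 (0b11001001)
  OR R1, R4   → R1 = 13 OR 201 = 205 (0b11001101)
Final: R1 = 205

205


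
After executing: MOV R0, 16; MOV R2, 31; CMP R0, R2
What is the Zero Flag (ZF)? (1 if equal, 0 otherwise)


Register state trace:
  MOV R0, 16  → R0 = 16
  MOV R2, 31  → R2 = 31
  CMP R0, R2  → computes 16 - 31 = -15
  Result is nonzero, so values are not equal
ZF = 0

0


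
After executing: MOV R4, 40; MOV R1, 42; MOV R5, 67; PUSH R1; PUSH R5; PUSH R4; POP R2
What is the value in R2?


Stack trace (top is rightmost):
  MOV R4, 40  → R4 = 40
  MOV R1, 42  → R1 = 42
  MOV R5, 67  → R5 = 67
  PUSH R1  → stack: [42]
  PUSH R5  → stack: [42, 67]
  PUSH R4  → stack: [42, 67, 40]
  POP R2  → R2 = 40, stack: [42, 67]
Final: R2 = 40

40


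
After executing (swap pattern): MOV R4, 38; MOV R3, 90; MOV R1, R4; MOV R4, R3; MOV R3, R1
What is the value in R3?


Register state trace (swap pattern):
  MOV R4, 38  → R4 = 38
  MOV R3, 90  → R3 = 90
  MOV R1, R4  → R1 = 38  (save R4)
  MOV R4, R3  → R4 = 90  (R4 gets R3's value)
  MOV R3, R1  → R3 = 38  (R3 gets saved value)
Final: R3 = 38

38


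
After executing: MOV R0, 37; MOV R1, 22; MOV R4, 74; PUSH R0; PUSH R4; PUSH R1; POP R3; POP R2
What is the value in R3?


Stack trace (top is rightmost):
  MOV R0, 37  → R0 = 37
  MOV R1, 22  → R1 = 22
  MOV R4, 74  → R4 = 74
  PUSH R0  → stack: [37]
  PUSH R4  → stack: [37, 74]
  PUSH R1  → stack: [37, 74, 22]
  POP R3  → R3 = 22, stack: [37, 74]
  POP R2  → R2 = 74, stack: [37]
Final: R3 = 22

22


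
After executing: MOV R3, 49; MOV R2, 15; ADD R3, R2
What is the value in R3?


Register state trace:
  MOV R3, 49  → R3 = 49
  MOV R2, 15  → R2 = 15
  ADD R3, R2  → R3 = 49 + 15 = 64
Final: R3 = 64

64


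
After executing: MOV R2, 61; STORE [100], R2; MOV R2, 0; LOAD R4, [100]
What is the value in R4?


Register and memory trace:
  MOV R2, 61  → R2 = 61
  STORE [100], R2  → mem[100] = 61
  MOV R2, 0  → R2 = 0
  LOAD R4, [100]  → R4 = mem[100] = 61
Final: R4 = 61

61


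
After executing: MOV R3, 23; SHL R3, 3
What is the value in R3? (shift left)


Register state trace:
  MOV R3, 23  → R3 = 23
  SHL R3, 3  → R3 = 23 << 3 = 23 * 2^3 = 184
Final: R3 = 184

184


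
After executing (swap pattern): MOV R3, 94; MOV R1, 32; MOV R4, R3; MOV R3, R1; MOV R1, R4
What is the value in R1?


Register state trace (swap pattern):
  MOV R3, 94  → R3 = 94
  MOV R1, 32  → R1 = 32
  MOV R4, R3  → R4 = 94  (save R3)
  MOV R3, R1  → R3 = 32  (R3 gets R1's value)
  MOV R1, R4  → R1 = 94  (R1 gets saved value)
Final: R1 = 94

94


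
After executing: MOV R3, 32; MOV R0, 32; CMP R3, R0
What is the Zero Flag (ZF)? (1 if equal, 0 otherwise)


Register state trace:
  MOV R3, 32  → R3 = 32
  MOV R0, 32  → R0 = 32
  CMP R3, R0  → computes 32 - 32 = 0
  Result is zero, so values are equal
ZF = 1

1


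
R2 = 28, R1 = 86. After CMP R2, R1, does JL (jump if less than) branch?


Trace:
  R2 = 28, R1 = 86
  CMP R2, R1  → compares 28 vs 86
  JL checks: is 28 less than 86?
  28 < 86, so condition is true
Branch taken: Yes

Yes


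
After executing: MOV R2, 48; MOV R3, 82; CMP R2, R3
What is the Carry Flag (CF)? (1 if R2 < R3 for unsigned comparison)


Register state trace:
  MOV R2, 48  → R2 = 48
  MOV R3, 82  → R3 = 82
  CMP R2, R3  → unsigned 48 - 82: borrow occurs
  48 < 82, so CF = 1
CF = 1

1


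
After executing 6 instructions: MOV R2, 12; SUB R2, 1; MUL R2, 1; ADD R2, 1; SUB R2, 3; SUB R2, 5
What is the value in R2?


Register state trace:
  MOV R2, 12  → R2 = 12
  SUB R2, 1  → R2 = 12 - 1 = 11
  MUL R2, 1  → R2 = 11 * 1 = 11
  ADD R2, 1  → R2 = 11 + 1 = 12
  SUB R2, 3  → R2 = 12 - 3 = 9
  SUB R2, 5  → R2 = 9 - 5 = 4
Final: R2 = 4

4


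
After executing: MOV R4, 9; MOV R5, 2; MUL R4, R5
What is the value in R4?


Register state trace:
  MOV R4, 9  → R4 = 9
  MOV R5, 2  → R5 = 2
  MUL R4, R5  → R4 = 9 * 2 = 18
Final: R4 = 18

18


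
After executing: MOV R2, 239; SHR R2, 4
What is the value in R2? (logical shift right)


Register state trace:
  MOV R2, 239  → R2 = 239
  SHR R2, 4  → R2 = 239 >> 4 = 239 // 2^4 = 14
Final: R2 = 14

14


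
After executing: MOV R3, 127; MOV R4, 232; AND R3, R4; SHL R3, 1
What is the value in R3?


Register state trace:
  MOV R3, 127  → R3 = 127 (0b01111111)
  MOV R4, 232  → R4 = 232 (0b11101000)
  AND R3, R4  → R3 = 127 AND 232 = 104 (0b01101000)
  SHL R3, 1  → R3 = 104 << 1 = 208
Final: R3 = 208

208


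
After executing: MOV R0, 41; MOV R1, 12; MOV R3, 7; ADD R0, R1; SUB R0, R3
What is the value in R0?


Register state trace:
  MOV R0, 41  → R0 = 41
  MOV R1, 12  → R1 = 12
  MOV R3, 7  → R3 = 7
  ADD R0, R1  → R0 = 41 + 12 = 53
  SUB R0, R3  → R0 = 53 - 7 = 46
Final: R0 = 46

46


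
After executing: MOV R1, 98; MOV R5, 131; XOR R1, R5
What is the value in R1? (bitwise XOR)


Register state trace:
  MOV R1, 98  → R1 = 98 (0b01100010)
  MOV R5, 131  → R5 = 131 (0b10000011)
  XOR R1, R5  → R1 = 98 XOR 131 = 225 (0b11100001)
Final: R1 = 225

225


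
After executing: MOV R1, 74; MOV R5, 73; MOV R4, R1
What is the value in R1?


Register state trace:
  MOV R1, 74  → R1 = 74
  MOV R5, 73  → R5 = 73
  MOV R4, R1  → R4 = 74
Final: R1 = 74

74


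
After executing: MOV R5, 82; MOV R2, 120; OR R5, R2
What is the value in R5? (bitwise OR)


Register state trace:
  MOV R5, 82  → R5 = 82 (0b01010010)
  MOV R2, 120  → R2 = 120 (0b01111000)
  OR R5, R2   → R5 = 82 OR 120 = 122 (0b01111010)
Final: R5 = 122

122


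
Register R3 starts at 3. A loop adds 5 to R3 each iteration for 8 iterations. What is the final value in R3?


Starting value: R3 = 3
  Iter 1: R3 = 3 + 5 = 8
  Iter 2: R3 = 8 + 5 = 13
  Iter 3: R3 = 13 + 5 = 18
  Iter 4: R3 = 18 + 5 = 23
  Iter 5: R3 = 23 + 5 = 28
  Iter 6: R3 = 28 + 5 = 33
  Iter 7: R3 = 33 + 5 = 38
  Iter 8: R3 = 38 + 5 = 43
Final: R3 = 43

43


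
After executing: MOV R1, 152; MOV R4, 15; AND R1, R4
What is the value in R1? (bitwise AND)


Register state trace:
  MOV R1, 152  → R1 = 152 (0b10011000)
  MOV R4, 15  → R4 = 15 (0b00001111)
  AND R1, R4  → R1 = 152 AND 15 = 8 (0b00001000)
Final: R1 = 8

8


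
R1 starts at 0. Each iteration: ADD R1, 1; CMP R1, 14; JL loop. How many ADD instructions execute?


Loop trace (R1 starts at 0, target 14, step 1):
  ADD #1: R1 = 0 + 1 = 1  → 1 < 14, loop
  ADD #2: R1 = 1 + 1 = 2  → 2 < 14, loop
  ADD #3: R1 = 2 + 1 = 3  → 3 < 14, loop
  ADD #4: R1 = 3 + 1 = 4  → 4 < 14, loop
  ADD #5: R1 = 4 + 1 = 5  → 5 < 14, loop
  ADD #6: R1 = 5 + 1 = 6  → 6 < 14, loop
  ADD #7: R1 = 6 + 1 = 7  → 7 < 14, loop
  ADD #8: R1 = 7 + 1 = 8  → 8 < 14, loop
  ADD #9: R1 = 8 + 1 = 9  → 9 < 14, loop
  ADD #10: R1 = 9 + 1 = 10  → 10 < 14, loop
  ADD #11: R1 = 10 + 1 = 11  → 11 < 14, loop
  ADD #12: R1 = 11 + 1 = 12  → 12 < 14, loop
  ADD #13: R1 = 12 + 1 = 13  → 13 < 14, loop
  ADD #14: R1 = 13 + 1 = 14  → 14 >= 14, exit
Total ADD instructions: 14

14


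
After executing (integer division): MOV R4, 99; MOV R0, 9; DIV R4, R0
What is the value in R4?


Register state trace:
  MOV R4, 99  → R4 = 99
  MOV R0, 9  → R0 = 9
  DIV R4, R0  → R4 = 99 // 9 = 11
Final: R4 = 11

11


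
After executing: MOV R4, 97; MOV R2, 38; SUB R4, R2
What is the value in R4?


Register state trace:
  MOV R4, 97  → R4 = 97
  MOV R2, 38  → R2 = 38
  SUB R4, R2  → R4 = 97 - 38 = 59
Final: R4 = 59

59


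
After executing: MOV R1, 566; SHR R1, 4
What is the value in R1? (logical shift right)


Register state trace:
  MOV R1, 566  → R1 = 566
  SHR R1, 4  → R1 = 566 >> 4 = 566 // 2^4 = 35
Final: R1 = 35

35


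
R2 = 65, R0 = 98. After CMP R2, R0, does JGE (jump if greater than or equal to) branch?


Trace:
  R2 = 65, R0 = 98
  CMP R2, R0  → compares 65 vs 98
  JGE checks: is 65 greater than or equal to 98?
  65 < 98, so condition is false
Branch taken: No

No


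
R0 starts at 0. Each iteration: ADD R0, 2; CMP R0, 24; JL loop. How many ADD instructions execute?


Loop trace (R0 starts at 0, target 24, step 2):
  ADD #1: R0 = 0 + 2 = 2  → 2 < 24, loop
  ADD #2: R0 = 2 + 2 = 4  → 4 < 24, loop
  ADD #3: R0 = 4 + 2 = 6  → 6 < 24, loop
  ADD #4: R0 = 6 + 2 = 8  → 8 < 24, loop
  ADD #5: R0 = 8 + 2 = 10  → 10 < 24, loop
  ADD #6: R0 = 10 + 2 = 12  → 12 < 24, loop
  ADD #7: R0 = 12 + 2 = 14  → 14 < 24, loop
  ADD #8: R0 = 14 + 2 = 16  → 16 < 24, loop
  ADD #9: R0 = 16 + 2 = 18  → 18 < 24, loop
  ADD #10: R0 = 18 + 2 = 20  → 20 < 24, loop
  ADD #11: R0 = 20 + 2 = 22  → 22 < 24, loop
  ADD #12: R0 = 22 + 2 = 24  → 24 >= 24, exit
Total ADD instructions: 12

12


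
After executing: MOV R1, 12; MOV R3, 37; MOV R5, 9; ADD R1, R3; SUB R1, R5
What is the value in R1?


Register state trace:
  MOV R1, 12  → R1 = 12
  MOV R3, 37  → R3 = 37
  MOV R5, 9  → R5 = 9
  ADD R1, R3  → R1 = 12 + 37 = 49
  SUB R1, R5  → R1 = 49 - 9 = 40
Final: R1 = 40

40


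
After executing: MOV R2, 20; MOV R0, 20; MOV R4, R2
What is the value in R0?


Register state trace:
  MOV R2, 20  → R2 = 20
  MOV R0, 20  → R0 = 20
  MOV R4, R2  → R4 = 20
Final: R0 = 20

20


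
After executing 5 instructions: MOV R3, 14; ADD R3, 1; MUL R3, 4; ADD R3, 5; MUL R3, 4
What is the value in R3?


Register state trace:
  MOV R3, 14  → R3 = 14
  ADD R3, 1  → R3 = 14 + 1 = 15
  MUL R3, 4  → R3 = 15 * 4 = 60
  ADD R3, 5  → R3 = 60 + 5 = 65
  MUL R3, 4  → R3 = 65 * 4 = 260
Final: R3 = 260

260


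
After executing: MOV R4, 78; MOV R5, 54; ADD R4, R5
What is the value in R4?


Register state trace:
  MOV R4, 78  → R4 = 78
  MOV R5, 54  → R5 = 54
  ADD R4, R5  → R4 = 78 + 54 = 132
Final: R4 = 132

132


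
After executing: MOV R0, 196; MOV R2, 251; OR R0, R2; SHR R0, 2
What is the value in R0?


Register state trace:
  MOV R0, 196  → R0 = 196 (0b11000100)
  MOV R2, 251  → R2 = 251 (0b11111011)
  OR R0, R2  → R0 = 196 OR 251 = 255 (0b11111111)
  SHR R0, 2  → R0 = 255 >> 2 = 63
Final: R0 = 63

63


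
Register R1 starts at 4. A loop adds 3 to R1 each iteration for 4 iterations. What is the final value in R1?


Starting value: R1 = 4
  Iter 1: R1 = 4 + 3 = 7
  Iter 2: R1 = 7 + 3 = 10
  Iter 3: R1 = 10 + 3 = 13
  Iter 4: R1 = 13 + 3 = 16
Final: R1 = 16

16


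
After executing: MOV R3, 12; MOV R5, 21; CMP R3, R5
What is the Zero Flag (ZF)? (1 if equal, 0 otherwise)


Register state trace:
  MOV R3, 12  → R3 = 12
  MOV R5, 21  → R5 = 21
  CMP R3, R5  → computes 12 - 21 = -9
  Result is nonzero, so values are not equal
ZF = 0

0


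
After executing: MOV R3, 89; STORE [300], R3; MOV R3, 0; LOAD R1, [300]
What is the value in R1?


Register and memory trace:
  MOV R3, 89  → R3 = 89
  STORE [300], R3  → mem[300] = 89
  MOV R3, 0  → R3 = 0
  LOAD R1, [300]  → R1 = mem[300] = 89
Final: R1 = 89

89


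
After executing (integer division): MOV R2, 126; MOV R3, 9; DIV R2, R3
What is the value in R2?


Register state trace:
  MOV R2, 126  → R2 = 126
  MOV R3, 9  → R3 = 9
  DIV R2, R3  → R2 = 126 // 9 = 14
Final: R2 = 14

14


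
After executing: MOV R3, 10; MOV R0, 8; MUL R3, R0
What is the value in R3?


Register state trace:
  MOV R3, 10  → R3 = 10
  MOV R0, 8  → R0 = 8
  MUL R3, R0  → R3 = 10 * 8 = 80
Final: R3 = 80

80


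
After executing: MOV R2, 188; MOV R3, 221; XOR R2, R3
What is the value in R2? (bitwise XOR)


Register state trace:
  MOV R2, 188  → R2 = 188 (0b10111100)
  MOV R3, 221  → R3 = 221 (0b11011101)
  XOR R2, R3  → R2 = 188 XOR 221 = 97 (0b01100001)
Final: R2 = 97

97


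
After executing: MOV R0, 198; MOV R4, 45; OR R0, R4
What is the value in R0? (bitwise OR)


Register state trace:
  MOV R0, 198  → R0 = 198 (0b11000110)
  MOV R4, 45  → R4 = 45 (0b00101101)
  OR R0, R4   → R0 = 198 OR 45 = 239 (0b11101111)
Final: R0 = 239

239


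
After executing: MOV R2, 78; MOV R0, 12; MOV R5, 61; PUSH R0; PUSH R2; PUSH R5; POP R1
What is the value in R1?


Stack trace (top is rightmost):
  MOV R2, 78  → R2 = 78
  MOV R0, 12  → R0 = 12
  MOV R5, 61  → R5 = 61
  PUSH R0  → stack: [12]
  PUSH R2  → stack: [12, 78]
  PUSH R5  → stack: [12, 78, 61]
  POP R1  → R1 = 61, stack: [12, 78]
Final: R1 = 61

61


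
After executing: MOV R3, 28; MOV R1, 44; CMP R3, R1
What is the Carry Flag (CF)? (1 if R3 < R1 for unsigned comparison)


Register state trace:
  MOV R3, 28  → R3 = 28
  MOV R1, 44  → R1 = 44
  CMP R3, R1  → unsigned 28 - 44: borrow occurs
  28 < 44, so CF = 1
CF = 1

1


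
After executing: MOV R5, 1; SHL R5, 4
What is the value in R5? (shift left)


Register state trace:
  MOV R5, 1  → R5 = 1
  SHL R5, 4  → R5 = 1 << 4 = 1 * 2^4 = 16
Final: R5 = 16

16


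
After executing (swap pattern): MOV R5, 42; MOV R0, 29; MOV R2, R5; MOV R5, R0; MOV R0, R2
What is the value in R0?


Register state trace (swap pattern):
  MOV R5, 42  → R5 = 42
  MOV R0, 29  → R0 = 29
  MOV R2, R5  → R2 = 42  (save R5)
  MOV R5, R0  → R5 = 29  (R5 gets R0's value)
  MOV R0, R2  → R0 = 42  (R0 gets saved value)
Final: R0 = 42

42


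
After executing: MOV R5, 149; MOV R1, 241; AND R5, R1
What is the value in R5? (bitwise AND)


Register state trace:
  MOV R5, 149  → R5 = 149 (0b10010101)
  MOV R1, 241  → R1 = 241 (0b11110001)
  AND R5, R1  → R5 = 149 AND 241 = 145 (0b10010001)
Final: R5 = 145

145


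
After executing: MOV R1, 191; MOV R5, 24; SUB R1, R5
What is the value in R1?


Register state trace:
  MOV R1, 191  → R1 = 191
  MOV R5, 24  → R5 = 24
  SUB R1, R5  → R1 = 191 - 24 = 167
Final: R1 = 167

167


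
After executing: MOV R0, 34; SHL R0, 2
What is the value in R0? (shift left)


Register state trace:
  MOV R0, 34  → R0 = 34
  SHL R0, 2  → R0 = 34 << 2 = 34 * 2^2 = 136
Final: R0 = 136

136


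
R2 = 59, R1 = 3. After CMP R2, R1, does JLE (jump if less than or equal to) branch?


Trace:
  R2 = 59, R1 = 3
  CMP R2, R1  → compares 59 vs 3
  JLE checks: is 59 less than or equal to 3?
  59 > 3, so condition is false
Branch taken: No

No


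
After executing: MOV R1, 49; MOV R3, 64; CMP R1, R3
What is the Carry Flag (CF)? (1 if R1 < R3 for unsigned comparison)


Register state trace:
  MOV R1, 49  → R1 = 49
  MOV R3, 64  → R3 = 64
  CMP R1, R3  → unsigned 49 - 64: borrow occurs
  49 < 64, so CF = 1
CF = 1

1


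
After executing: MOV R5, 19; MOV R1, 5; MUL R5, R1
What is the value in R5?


Register state trace:
  MOV R5, 19  → R5 = 19
  MOV R1, 5  → R1 = 5
  MUL R5, R1  → R5 = 19 * 5 = 95
Final: R5 = 95

95


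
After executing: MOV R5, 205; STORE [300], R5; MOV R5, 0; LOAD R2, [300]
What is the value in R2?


Register and memory trace:
  MOV R5, 205  → R5 = 205
  STORE [300], R5  → mem[300] = 205
  MOV R5, 0  → R5 = 0
  LOAD R2, [300]  → R2 = mem[300] = 205
Final: R2 = 205

205


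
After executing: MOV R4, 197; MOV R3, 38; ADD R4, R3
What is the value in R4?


Register state trace:
  MOV R4, 197  → R4 = 197
  MOV R3, 38  → R3 = 38
  ADD R4, R3  → R4 = 197 + 38 = 235
Final: R4 = 235

235


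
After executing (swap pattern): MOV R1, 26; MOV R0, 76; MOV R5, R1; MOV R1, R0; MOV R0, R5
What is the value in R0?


Register state trace (swap pattern):
  MOV R1, 26  → R1 = 26
  MOV R0, 76  → R0 = 76
  MOV R5, R1  → R5 = 26  (save R1)
  MOV R1, R0  → R1 = 76  (R1 gets R0's value)
  MOV R0, R5  → R0 = 26  (R0 gets saved value)
Final: R0 = 26

26


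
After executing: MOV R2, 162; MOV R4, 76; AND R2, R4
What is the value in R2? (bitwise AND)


Register state trace:
  MOV R2, 162  → R2 = 162 (0b10100010)
  MOV R4, 76  → R4 = 76 (0b01001100)
  AND R2, R4  → R2 = 162 AND 76 = 0 (0b00000000)
Final: R2 = 0

0


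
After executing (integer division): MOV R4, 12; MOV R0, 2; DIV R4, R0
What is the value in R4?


Register state trace:
  MOV R4, 12  → R4 = 12
  MOV R0, 2  → R0 = 2
  DIV R4, R0  → R4 = 12 // 2 = 6
Final: R4 = 6

6


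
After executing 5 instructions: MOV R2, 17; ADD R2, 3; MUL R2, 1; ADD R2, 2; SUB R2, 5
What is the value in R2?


Register state trace:
  MOV R2, 17  → R2 = 17
  ADD R2, 3  → R2 = 17 + 3 = 20
  MUL R2, 1  → R2 = 20 * 1 = 20
  ADD R2, 2  → R2 = 20 + 2 = 22
  SUB R2, 5  → R2 = 22 - 5 = 17
Final: R2 = 17

17


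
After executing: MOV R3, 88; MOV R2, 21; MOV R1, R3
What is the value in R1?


Register state trace:
  MOV R3, 88  → R3 = 88
  MOV R2, 21  → R2 = 21
  MOV R1, R3  → R1 = 88
Final: R1 = 88

88


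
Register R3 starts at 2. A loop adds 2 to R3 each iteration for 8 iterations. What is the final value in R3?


Starting value: R3 = 2
  Iter 1: R3 = 2 + 2 = 4
  Iter 2: R3 = 4 + 2 = 6
  Iter 3: R3 = 6 + 2 = 8
  Iter 4: R3 = 8 + 2 = 10
  Iter 5: R3 = 10 + 2 = 12
  Iter 6: R3 = 12 + 2 = 14
  Iter 7: R3 = 14 + 2 = 16
  Iter 8: R3 = 16 + 2 = 18
Final: R3 = 18

18


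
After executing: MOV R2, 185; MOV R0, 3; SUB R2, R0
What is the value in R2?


Register state trace:
  MOV R2, 185  → R2 = 185
  MOV R0, 3  → R0 = 3
  SUB R2, R0  → R2 = 185 - 3 = 182
Final: R2 = 182

182


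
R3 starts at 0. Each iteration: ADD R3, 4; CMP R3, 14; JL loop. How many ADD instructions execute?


Loop trace (R3 starts at 0, target 14, step 4):
  ADD #1: R3 = 0 + 4 = 4  → 4 < 14, loop
  ADD #2: R3 = 4 + 4 = 8  → 8 < 14, loop
  ADD #3: R3 = 8 + 4 = 12  → 12 < 14, loop
  ADD #4: R3 = 12 + 4 = 16  → 16 >= 14, exit
Total ADD instructions: 4

4


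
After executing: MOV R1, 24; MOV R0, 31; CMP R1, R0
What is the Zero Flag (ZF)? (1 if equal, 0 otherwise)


Register state trace:
  MOV R1, 24  → R1 = 24
  MOV R0, 31  → R0 = 31
  CMP R1, R0  → computes 24 - 31 = -7
  Result is nonzero, so values are not equal
ZF = 0

0


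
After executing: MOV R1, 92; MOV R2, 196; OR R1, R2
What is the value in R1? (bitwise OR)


Register state trace:
  MOV R1, 92  → R1 = 92 (0b01011100)
  MOV R2, 196  → R2 = 196 (0b11000100)
  OR R1, R2   → R1 = 92 OR 196 = 220 (0b11011100)
Final: R1 = 220

220


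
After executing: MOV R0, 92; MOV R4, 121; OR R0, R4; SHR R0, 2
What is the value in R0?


Register state trace:
  MOV R0, 92  → R0 = 92 (0b01011100)
  MOV R4, 121  → R4 = 121 (0b01111001)
  OR R0, R4  → R0 = 92 OR 121 = 125 (0b01111101)
  SHR R0, 2  → R0 = 125 >> 2 = 31
Final: R0 = 31

31


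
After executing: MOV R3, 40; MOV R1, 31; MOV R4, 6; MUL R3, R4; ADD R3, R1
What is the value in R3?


Register state trace:
  MOV R3, 40  → R3 = 40
  MOV R1, 31  → R1 = 31
  MOV R4, 6  → R4 = 6
  MUL R3, R4  → R3 = 40 * 6 = 240
  ADD R3, R1  → R3 = 240 + 31 = 271
Final: R3 = 271

271


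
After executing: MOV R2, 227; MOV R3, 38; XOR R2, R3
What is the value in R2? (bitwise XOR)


Register state trace:
  MOV R2, 227  → R2 = 227 (0b11100011)
  MOV R3, 38  → R3 = 38 (0b00100110)
  XOR R2, R3  → R2 = 227 XOR 38 = 197 (0b11000101)
Final: R2 = 197

197


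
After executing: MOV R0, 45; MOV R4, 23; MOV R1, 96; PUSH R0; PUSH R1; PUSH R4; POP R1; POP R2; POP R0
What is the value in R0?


Stack trace (top is rightmost):
  MOV R0, 45  → R0 = 45
  MOV R4, 23  → R4 = 23
  MOV R1, 96  → R1 = 96
  PUSH R0  → stack: [45]
  PUSH R1  → stack: [45, 96]
  PUSH R4  → stack: [45, 96, 23]
  POP R1  → R1 = 23, stack: [45, 96]
  POP R2  → R2 = 96, stack: [45]
  POP R0  → R0 = 45, stack: []
Final: R0 = 45

45
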